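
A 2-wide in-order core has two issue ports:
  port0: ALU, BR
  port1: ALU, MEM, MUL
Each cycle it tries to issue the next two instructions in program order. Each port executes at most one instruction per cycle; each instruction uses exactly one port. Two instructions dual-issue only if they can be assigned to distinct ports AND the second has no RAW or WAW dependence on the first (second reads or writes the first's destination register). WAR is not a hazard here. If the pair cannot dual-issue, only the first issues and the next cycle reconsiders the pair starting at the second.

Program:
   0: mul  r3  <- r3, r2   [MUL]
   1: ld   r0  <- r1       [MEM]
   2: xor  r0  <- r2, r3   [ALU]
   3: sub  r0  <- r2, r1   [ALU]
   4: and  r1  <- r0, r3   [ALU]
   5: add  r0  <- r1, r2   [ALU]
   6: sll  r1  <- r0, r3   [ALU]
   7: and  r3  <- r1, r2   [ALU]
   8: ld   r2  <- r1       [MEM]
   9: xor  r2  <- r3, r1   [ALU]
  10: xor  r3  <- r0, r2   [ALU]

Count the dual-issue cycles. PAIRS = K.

PAIRS = 1

0. mul.MUL @i0  | no-port MUL/MEM
1. ld.MEM @i1  | WAW r0
2. xor.ALU @i2  | WAW r0
3. sub.ALU @i3  | RAW r0
4. and.ALU @i4  | RAW r1
5. add.ALU @i5  | RAW r0
6. sll.ALU @i6  | RAW r1
7. and.ALU+ld.MEM @i7&i8  | 2-wide
8. xor.ALU @i9  | RAW r2
9. xor.ALU @i10  | tail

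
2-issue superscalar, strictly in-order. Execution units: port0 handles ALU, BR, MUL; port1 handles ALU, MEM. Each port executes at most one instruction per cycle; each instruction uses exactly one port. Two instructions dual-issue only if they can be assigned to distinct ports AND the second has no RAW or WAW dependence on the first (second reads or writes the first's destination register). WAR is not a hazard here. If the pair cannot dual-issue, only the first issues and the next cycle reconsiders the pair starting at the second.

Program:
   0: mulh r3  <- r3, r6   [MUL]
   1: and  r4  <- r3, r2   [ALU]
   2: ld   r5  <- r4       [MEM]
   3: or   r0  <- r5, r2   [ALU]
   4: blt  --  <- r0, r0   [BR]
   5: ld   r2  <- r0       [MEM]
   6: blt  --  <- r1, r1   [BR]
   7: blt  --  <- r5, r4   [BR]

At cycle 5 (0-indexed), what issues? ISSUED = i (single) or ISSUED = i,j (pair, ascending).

t=0 i0:mulh.MUL ; RAW r3
t=1 i1:and.ALU ; RAW r4
t=2 i2:ld.MEM ; RAW r5
t=3 i3:or.ALU ; RAW r0
t=4 i4,i5:blt.BR+ld.MEM ; pair
t=5 i6:blt.BR ; no-port BR/BR
t=6 i7:blt.BR ; tail

ISSUED = 6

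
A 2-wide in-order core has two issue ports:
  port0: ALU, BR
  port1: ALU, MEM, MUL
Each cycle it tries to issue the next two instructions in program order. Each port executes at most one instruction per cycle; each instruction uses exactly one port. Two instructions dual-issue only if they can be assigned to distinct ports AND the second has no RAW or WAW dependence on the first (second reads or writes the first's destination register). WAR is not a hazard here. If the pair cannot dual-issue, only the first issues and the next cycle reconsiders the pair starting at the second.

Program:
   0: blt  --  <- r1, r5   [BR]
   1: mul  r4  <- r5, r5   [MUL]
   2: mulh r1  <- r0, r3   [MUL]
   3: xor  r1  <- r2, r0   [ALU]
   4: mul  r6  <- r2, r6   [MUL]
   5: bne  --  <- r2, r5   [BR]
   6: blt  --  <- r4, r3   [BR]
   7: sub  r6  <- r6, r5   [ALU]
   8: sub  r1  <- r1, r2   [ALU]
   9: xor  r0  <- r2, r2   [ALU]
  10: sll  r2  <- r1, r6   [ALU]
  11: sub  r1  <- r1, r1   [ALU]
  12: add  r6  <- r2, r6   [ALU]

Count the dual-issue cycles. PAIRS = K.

0. blt mul @i0&i1  | dual
1. mulh @i2  | WAW r1
2. xor mul @i3&i4  | dual
3. bne @i5  | no-port BR/BR
4. blt sub @i6&i7  | dual
5. sub xor @i8&i9  | dual
6. sll sub @i10&i11  | dual
7. add @i12  | tail

PAIRS = 5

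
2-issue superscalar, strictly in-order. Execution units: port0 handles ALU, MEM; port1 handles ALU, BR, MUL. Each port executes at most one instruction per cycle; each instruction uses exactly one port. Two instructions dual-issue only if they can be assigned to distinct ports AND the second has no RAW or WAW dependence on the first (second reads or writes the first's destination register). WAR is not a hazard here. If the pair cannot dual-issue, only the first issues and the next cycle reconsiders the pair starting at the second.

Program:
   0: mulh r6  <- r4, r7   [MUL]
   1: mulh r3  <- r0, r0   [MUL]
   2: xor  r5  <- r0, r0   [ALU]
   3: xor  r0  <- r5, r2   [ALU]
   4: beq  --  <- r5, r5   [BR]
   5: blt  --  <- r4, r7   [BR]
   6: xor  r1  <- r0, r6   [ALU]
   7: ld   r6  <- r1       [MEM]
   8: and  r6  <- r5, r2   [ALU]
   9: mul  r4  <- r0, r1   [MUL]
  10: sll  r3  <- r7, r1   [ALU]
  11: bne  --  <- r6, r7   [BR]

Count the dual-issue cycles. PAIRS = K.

PAIRS = 5

  cy0 -> i0 (mulh.MUL) no-port MUL/MUL
  cy1 -> i1,i2 (mulh.MUL xor.ALU) dual
  cy2 -> i3,i4 (xor.ALU beq.BR) dual
  cy3 -> i5,i6 (blt.BR xor.ALU) dual
  cy4 -> i7 (ld.MEM) WAW r6
  cy5 -> i8,i9 (and.ALU mul.MUL) dual
  cy6 -> i10,i11 (sll.ALU bne.BR) dual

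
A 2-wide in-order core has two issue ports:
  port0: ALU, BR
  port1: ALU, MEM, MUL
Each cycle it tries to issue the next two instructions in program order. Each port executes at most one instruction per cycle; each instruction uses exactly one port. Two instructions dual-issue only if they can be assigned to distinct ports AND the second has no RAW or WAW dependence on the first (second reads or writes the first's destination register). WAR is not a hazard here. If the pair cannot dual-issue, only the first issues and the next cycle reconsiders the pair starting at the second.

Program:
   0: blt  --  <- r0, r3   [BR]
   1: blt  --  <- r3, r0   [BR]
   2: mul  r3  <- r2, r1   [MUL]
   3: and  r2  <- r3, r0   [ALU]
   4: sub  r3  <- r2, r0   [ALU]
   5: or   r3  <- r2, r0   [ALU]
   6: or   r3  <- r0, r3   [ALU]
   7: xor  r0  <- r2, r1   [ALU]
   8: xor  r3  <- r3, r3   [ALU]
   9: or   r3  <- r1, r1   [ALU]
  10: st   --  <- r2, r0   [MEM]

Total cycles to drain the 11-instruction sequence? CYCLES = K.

CYCLES = 8

0. blt @i0  | no-port BR/BR
1. blt mul @i1&i2  | dual
2. and @i3  | RAW r2
3. sub @i4  | WAW r3
4. or @i5  | RAW+WAW r3
5. or xor @i6&i7  | dual
6. xor @i8  | WAW r3
7. or st @i9&i10  | dual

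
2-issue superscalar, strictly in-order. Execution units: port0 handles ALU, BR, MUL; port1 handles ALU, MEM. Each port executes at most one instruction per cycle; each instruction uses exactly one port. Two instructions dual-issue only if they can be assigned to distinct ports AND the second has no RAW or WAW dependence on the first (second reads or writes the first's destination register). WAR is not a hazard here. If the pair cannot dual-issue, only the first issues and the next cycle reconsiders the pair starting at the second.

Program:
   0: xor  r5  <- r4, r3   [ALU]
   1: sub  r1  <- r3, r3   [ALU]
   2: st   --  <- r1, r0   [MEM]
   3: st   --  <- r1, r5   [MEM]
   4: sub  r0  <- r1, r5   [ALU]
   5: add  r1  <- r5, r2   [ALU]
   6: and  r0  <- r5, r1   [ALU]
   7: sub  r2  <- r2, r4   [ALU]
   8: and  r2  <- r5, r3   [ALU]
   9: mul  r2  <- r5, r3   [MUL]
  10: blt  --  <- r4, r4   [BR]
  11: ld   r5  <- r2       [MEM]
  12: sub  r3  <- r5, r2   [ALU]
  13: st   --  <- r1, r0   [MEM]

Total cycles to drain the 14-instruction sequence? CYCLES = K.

#0 head=0: xor sub i0+i1 2-wide
#1 head=2: st i2 no-port MEM/MEM
#2 head=3: st sub i3+i4 2-wide
#3 head=5: add i5 RAW r1
#4 head=6: and sub i6+i7 2-wide
#5 head=8: and i8 WAW r2
#6 head=9: mul i9 no-port MUL/BR
#7 head=10: blt ld i10+i11 2-wide
#8 head=12: sub st i12+i13 2-wide

CYCLES = 9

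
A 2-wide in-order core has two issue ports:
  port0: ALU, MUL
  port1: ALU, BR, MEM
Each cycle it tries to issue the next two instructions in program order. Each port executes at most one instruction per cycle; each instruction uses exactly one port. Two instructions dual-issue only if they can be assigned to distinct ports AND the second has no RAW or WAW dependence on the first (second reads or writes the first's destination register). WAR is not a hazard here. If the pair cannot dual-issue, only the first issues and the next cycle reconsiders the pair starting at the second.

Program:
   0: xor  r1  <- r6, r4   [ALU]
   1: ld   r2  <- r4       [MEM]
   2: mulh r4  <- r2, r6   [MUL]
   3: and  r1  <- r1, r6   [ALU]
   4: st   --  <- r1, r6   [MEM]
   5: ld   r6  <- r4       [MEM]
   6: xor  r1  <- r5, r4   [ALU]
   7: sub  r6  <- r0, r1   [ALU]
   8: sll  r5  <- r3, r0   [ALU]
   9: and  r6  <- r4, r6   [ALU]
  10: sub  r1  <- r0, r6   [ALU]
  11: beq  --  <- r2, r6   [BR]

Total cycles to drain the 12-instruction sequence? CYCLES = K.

CYCLES = 7

#0 head=0: xor ld i0,i1 pair
#1 head=2: mulh and i2,i3 pair
#2 head=4: st i4 no-port MEM/MEM
#3 head=5: ld xor i5,i6 pair
#4 head=7: sub sll i7,i8 pair
#5 head=9: and i9 RAW r6
#6 head=10: sub beq i10,i11 pair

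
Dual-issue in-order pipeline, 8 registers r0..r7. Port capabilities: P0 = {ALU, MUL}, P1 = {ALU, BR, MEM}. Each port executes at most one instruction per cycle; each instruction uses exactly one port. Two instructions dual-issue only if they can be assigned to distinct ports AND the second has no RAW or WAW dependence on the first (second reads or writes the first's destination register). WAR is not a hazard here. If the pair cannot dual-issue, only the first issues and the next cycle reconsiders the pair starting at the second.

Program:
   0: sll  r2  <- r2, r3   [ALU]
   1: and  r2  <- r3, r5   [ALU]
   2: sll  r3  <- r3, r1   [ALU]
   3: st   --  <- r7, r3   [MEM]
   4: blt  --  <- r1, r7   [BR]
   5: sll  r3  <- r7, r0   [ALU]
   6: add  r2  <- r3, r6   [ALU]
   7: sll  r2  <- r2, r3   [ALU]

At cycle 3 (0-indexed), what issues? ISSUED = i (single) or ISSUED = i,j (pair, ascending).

ISSUED = 4,5

[0] i0  sll  -- WAW r2
[1] i1/i2  and;sll  -- dual
[2] i3  st  -- no-port MEM/BR
[3] i4/i5  blt;sll  -- dual
[4] i6  add  -- RAW+WAW r2
[5] i7  sll  -- tail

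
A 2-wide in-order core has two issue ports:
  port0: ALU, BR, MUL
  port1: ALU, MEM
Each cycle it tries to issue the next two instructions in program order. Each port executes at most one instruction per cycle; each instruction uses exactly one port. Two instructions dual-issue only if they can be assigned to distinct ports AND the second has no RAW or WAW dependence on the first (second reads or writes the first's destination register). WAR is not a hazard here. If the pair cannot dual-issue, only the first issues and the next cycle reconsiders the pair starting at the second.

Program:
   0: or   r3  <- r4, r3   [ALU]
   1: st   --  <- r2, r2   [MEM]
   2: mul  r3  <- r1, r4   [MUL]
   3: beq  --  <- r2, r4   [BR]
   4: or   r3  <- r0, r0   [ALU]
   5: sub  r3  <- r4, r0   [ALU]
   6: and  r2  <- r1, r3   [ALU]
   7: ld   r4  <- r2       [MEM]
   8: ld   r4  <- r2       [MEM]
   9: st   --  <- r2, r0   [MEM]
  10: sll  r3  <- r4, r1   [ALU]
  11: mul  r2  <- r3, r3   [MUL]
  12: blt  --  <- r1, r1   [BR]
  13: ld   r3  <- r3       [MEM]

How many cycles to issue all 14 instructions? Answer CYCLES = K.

CYCLES = 10

  cy0 -> i0/i1 (or.ALU+st.MEM) 2-wide
  cy1 -> i2 (mul.MUL) no-port MUL/BR
  cy2 -> i3/i4 (beq.BR+or.ALU) 2-wide
  cy3 -> i5 (sub.ALU) RAW r3
  cy4 -> i6 (and.ALU) RAW r2
  cy5 -> i7 (ld.MEM) no-port MEM/MEM
  cy6 -> i8 (ld.MEM) no-port MEM/MEM
  cy7 -> i9/i10 (st.MEM+sll.ALU) 2-wide
  cy8 -> i11 (mul.MUL) no-port MUL/BR
  cy9 -> i12/i13 (blt.BR+ld.MEM) 2-wide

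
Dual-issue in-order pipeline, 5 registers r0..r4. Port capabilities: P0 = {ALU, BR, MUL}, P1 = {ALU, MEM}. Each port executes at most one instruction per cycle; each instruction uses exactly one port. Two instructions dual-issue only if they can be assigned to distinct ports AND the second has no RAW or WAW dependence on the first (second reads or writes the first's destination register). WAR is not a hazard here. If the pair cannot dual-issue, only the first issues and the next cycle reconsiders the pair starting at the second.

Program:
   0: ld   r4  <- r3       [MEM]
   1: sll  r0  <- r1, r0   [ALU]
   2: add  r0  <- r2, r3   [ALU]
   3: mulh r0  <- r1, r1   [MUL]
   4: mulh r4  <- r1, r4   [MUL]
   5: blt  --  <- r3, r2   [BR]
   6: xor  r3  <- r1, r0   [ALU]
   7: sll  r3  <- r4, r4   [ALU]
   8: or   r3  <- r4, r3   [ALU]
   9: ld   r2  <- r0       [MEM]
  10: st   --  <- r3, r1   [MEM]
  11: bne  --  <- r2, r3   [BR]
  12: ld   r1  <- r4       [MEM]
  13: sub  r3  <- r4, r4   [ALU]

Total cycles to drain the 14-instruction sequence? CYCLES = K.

#0 head=0: ld.MEM+sll.ALU i0/i1 dual
#1 head=2: add.ALU i2 WAW r0
#2 head=3: mulh.MUL i3 no-port MUL/MUL
#3 head=4: mulh.MUL i4 no-port MUL/BR
#4 head=5: blt.BR+xor.ALU i5/i6 dual
#5 head=7: sll.ALU i7 RAW+WAW r3
#6 head=8: or.ALU+ld.MEM i8/i9 dual
#7 head=10: st.MEM+bne.BR i10/i11 dual
#8 head=12: ld.MEM+sub.ALU i12/i13 dual

CYCLES = 9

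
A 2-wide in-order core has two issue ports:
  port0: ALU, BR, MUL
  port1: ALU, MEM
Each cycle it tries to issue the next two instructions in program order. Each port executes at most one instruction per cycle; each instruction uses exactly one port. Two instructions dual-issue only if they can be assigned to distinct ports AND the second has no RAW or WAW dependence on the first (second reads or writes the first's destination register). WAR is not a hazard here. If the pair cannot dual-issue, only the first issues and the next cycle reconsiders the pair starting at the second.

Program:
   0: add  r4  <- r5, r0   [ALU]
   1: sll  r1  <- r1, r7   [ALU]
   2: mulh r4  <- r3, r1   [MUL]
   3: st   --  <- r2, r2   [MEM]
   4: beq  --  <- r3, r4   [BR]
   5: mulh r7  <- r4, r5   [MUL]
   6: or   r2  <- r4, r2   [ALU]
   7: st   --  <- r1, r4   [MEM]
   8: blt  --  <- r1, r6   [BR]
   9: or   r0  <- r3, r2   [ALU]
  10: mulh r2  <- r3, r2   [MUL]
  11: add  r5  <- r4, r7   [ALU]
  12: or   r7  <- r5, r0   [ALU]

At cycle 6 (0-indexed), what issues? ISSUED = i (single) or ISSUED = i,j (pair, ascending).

ISSUED = 11

t=0 i0,i1:add+sll ; dual
t=1 i2,i3:mulh+st ; dual
t=2 i4:beq ; no-port BR/MUL
t=3 i5,i6:mulh+or ; dual
t=4 i7,i8:st+blt ; dual
t=5 i9,i10:or+mulh ; dual
t=6 i11:add ; RAW r5
t=7 i12:or ; tail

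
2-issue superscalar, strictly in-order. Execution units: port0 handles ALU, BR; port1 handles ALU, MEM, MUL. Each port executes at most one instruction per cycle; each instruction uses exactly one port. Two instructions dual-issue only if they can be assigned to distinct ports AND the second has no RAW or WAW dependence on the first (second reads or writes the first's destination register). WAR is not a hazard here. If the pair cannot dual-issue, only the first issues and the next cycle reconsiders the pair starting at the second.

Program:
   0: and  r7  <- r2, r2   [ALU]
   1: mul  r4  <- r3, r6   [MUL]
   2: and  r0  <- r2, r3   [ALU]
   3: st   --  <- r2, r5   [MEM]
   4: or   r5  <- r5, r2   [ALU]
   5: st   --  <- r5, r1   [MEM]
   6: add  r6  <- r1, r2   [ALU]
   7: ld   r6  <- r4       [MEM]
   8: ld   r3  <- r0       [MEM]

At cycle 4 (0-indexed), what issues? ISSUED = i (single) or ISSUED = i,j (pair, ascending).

  cy0 -> i0/i1 (and.ALU;mul.MUL) 2-wide
  cy1 -> i2/i3 (and.ALU;st.MEM) 2-wide
  cy2 -> i4 (or.ALU) RAW r5
  cy3 -> i5/i6 (st.MEM;add.ALU) 2-wide
  cy4 -> i7 (ld.MEM) no-port MEM/MEM
  cy5 -> i8 (ld.MEM) tail

ISSUED = 7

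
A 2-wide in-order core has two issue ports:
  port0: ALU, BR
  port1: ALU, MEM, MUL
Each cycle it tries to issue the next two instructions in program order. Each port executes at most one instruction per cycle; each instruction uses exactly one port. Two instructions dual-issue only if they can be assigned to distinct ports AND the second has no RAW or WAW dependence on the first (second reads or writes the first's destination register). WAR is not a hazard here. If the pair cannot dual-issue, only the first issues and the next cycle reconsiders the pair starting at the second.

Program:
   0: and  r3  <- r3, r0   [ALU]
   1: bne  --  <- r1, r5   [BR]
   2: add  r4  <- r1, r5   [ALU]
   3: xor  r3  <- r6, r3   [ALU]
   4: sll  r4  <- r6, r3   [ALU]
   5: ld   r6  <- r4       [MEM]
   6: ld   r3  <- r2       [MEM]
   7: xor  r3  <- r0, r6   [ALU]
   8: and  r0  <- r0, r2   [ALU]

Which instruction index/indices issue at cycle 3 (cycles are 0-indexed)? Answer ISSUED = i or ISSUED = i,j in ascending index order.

[0] i0,i1  and.ALU;bne.BR  -- 2-wide
[1] i2,i3  add.ALU;xor.ALU  -- 2-wide
[2] i4  sll.ALU  -- RAW r4
[3] i5  ld.MEM  -- no-port MEM/MEM
[4] i6  ld.MEM  -- WAW r3
[5] i7,i8  xor.ALU;and.ALU  -- 2-wide

ISSUED = 5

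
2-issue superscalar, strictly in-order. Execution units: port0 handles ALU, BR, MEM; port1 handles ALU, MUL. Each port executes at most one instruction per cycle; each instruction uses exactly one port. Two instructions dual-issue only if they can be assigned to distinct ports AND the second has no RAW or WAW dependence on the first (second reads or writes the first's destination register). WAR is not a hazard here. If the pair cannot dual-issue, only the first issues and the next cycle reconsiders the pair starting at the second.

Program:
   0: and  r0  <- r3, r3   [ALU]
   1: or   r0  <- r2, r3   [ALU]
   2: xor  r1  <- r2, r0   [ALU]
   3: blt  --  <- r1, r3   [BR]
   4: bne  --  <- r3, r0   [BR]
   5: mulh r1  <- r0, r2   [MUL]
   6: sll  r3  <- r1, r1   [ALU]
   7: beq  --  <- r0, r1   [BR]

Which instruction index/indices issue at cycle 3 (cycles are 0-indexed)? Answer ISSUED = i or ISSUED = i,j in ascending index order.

#0 head=0: and.ALU i0 WAW r0
#1 head=1: or.ALU i1 RAW r0
#2 head=2: xor.ALU i2 RAW r1
#3 head=3: blt.BR i3 no-port BR/BR
#4 head=4: bne.BR/mulh.MUL i4/i5 dual
#5 head=6: sll.ALU/beq.BR i6/i7 dual

ISSUED = 3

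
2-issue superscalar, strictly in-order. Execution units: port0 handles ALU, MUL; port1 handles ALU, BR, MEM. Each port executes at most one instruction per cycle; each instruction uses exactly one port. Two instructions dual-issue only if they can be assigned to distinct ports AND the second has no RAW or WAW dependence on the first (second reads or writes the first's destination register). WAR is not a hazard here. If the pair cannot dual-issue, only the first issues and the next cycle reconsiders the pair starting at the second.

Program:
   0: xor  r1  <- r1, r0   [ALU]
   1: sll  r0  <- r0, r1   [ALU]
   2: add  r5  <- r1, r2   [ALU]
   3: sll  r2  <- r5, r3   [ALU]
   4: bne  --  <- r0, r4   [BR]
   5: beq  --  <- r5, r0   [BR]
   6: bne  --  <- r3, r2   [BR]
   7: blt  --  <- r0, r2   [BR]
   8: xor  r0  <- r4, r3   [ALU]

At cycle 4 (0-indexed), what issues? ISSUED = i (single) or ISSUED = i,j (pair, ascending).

[0] i0  xor  -- RAW r1
[1] i1+i2  sll add  -- 2-wide
[2] i3+i4  sll bne  -- 2-wide
[3] i5  beq  -- no-port BR/BR
[4] i6  bne  -- no-port BR/BR
[5] i7+i8  blt xor  -- 2-wide

ISSUED = 6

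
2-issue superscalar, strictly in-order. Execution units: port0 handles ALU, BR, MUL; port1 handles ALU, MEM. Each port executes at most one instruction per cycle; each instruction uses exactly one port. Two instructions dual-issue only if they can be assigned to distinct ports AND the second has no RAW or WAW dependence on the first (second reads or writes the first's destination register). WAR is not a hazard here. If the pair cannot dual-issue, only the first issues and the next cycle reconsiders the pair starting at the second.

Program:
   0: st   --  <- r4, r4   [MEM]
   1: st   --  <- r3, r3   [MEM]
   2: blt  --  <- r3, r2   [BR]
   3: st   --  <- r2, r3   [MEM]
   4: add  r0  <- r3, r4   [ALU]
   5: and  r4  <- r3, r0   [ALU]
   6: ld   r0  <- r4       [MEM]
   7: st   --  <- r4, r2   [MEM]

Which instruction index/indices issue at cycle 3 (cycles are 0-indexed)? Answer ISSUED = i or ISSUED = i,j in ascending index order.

ISSUED = 5

  cy0 -> i0 (st) no-port MEM/MEM
  cy1 -> i1+i2 (st+blt) 2-wide
  cy2 -> i3+i4 (st+add) 2-wide
  cy3 -> i5 (and) RAW r4
  cy4 -> i6 (ld) no-port MEM/MEM
  cy5 -> i7 (st) tail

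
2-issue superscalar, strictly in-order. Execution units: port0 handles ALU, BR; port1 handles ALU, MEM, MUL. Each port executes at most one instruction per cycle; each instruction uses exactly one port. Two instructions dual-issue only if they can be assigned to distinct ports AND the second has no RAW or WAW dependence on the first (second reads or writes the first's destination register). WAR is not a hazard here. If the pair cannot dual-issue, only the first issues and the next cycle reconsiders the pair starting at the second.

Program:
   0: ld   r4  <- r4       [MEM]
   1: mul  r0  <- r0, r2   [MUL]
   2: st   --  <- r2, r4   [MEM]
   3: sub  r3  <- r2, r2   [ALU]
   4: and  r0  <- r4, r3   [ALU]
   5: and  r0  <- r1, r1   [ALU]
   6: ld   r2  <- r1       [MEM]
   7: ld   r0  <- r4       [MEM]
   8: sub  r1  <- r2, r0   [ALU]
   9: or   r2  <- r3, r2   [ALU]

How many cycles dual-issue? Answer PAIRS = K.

0. ld.MEM @i0  | no-port MEM/MUL
1. mul.MUL @i1  | no-port MUL/MEM
2. st.MEM+sub.ALU @i2/i3  | pair
3. and.ALU @i4  | WAW r0
4. and.ALU+ld.MEM @i5/i6  | pair
5. ld.MEM @i7  | RAW r0
6. sub.ALU+or.ALU @i8/i9  | pair

PAIRS = 3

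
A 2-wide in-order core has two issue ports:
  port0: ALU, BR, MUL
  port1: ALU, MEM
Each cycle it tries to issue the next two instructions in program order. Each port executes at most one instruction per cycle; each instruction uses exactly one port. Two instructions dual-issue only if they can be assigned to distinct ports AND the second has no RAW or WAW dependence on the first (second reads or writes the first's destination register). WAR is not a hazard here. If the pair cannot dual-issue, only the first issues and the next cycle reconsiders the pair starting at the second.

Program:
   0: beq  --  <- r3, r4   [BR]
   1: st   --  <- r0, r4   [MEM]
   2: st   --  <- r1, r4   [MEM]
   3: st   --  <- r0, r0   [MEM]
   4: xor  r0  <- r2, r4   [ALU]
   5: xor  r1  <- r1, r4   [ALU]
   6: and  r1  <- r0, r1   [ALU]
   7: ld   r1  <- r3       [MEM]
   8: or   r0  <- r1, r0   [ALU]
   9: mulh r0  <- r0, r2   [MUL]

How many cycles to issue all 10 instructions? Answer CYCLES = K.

CYCLES = 8

[0] i0/i1  beq.BR;st.MEM  -- dual
[1] i2  st.MEM  -- no-port MEM/MEM
[2] i3/i4  st.MEM;xor.ALU  -- dual
[3] i5  xor.ALU  -- RAW+WAW r1
[4] i6  and.ALU  -- WAW r1
[5] i7  ld.MEM  -- RAW r1
[6] i8  or.ALU  -- RAW+WAW r0
[7] i9  mulh.MUL  -- tail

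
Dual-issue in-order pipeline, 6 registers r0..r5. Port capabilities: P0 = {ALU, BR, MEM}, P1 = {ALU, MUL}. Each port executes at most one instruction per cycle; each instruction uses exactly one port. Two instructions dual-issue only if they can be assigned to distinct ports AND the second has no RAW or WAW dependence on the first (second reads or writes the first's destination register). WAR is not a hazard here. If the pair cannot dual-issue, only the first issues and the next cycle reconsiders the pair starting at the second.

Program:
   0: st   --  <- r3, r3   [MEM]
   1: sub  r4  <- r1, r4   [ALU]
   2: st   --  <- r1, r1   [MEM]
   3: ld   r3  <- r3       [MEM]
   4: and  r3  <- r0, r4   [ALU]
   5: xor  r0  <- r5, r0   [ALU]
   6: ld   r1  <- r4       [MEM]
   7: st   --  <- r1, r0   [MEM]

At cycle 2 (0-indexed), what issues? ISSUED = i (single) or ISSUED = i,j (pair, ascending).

ISSUED = 3

  cy0 -> i0,i1 (st/sub) pair
  cy1 -> i2 (st) no-port MEM/MEM
  cy2 -> i3 (ld) WAW r3
  cy3 -> i4,i5 (and/xor) pair
  cy4 -> i6 (ld) no-port MEM/MEM
  cy5 -> i7 (st) tail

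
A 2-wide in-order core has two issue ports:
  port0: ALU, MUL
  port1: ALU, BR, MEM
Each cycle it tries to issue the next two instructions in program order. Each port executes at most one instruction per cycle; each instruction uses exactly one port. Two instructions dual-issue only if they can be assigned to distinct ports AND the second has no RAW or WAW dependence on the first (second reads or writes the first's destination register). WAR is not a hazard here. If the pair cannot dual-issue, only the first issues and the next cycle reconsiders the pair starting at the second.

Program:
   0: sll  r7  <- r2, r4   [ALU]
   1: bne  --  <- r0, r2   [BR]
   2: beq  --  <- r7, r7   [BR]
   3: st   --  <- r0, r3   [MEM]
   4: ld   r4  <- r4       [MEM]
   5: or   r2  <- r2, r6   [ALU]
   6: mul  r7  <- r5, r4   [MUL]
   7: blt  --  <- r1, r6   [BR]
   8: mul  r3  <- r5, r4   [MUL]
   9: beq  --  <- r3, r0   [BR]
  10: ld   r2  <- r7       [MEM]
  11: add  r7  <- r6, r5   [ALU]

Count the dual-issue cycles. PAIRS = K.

#0 head=0: sll/bne i0,i1 pair
#1 head=2: beq i2 no-port BR/MEM
#2 head=3: st i3 no-port MEM/MEM
#3 head=4: ld/or i4,i5 pair
#4 head=6: mul/blt i6,i7 pair
#5 head=8: mul i8 RAW r3
#6 head=9: beq i9 no-port BR/MEM
#7 head=10: ld/add i10,i11 pair

PAIRS = 4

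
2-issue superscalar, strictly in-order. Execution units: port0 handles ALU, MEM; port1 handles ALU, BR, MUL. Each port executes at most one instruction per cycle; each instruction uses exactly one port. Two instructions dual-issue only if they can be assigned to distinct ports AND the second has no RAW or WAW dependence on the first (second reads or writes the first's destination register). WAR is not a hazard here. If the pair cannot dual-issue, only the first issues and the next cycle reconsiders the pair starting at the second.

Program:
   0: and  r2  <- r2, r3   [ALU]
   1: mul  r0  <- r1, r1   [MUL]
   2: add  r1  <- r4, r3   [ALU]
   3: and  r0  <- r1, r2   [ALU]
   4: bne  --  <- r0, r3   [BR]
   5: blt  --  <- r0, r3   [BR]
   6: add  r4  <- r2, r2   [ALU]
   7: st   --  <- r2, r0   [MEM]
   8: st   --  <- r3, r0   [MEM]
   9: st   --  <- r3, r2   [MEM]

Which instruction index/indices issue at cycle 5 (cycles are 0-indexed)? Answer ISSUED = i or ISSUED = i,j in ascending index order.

0. and+mul @i0/i1  | pair
1. add @i2  | RAW r1
2. and @i3  | RAW r0
3. bne @i4  | no-port BR/BR
4. blt+add @i5/i6  | pair
5. st @i7  | no-port MEM/MEM
6. st @i8  | no-port MEM/MEM
7. st @i9  | tail

ISSUED = 7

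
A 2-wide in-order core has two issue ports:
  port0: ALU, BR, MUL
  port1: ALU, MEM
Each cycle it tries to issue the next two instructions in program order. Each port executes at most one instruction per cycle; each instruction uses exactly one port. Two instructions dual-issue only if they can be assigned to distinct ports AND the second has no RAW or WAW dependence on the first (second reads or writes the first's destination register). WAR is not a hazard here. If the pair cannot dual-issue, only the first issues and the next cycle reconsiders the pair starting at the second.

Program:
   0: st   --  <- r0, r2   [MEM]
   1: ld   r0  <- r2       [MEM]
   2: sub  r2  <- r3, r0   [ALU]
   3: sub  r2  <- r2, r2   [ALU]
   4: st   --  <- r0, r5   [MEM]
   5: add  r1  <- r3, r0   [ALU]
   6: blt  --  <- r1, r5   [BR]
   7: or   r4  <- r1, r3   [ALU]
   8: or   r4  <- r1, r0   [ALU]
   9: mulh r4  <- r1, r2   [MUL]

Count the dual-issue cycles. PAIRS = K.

PAIRS = 2

t=0 i0:st.MEM ; no-port MEM/MEM
t=1 i1:ld.MEM ; RAW r0
t=2 i2:sub.ALU ; RAW+WAW r2
t=3 i3&i4:sub.ALU st.MEM ; 2-wide
t=4 i5:add.ALU ; RAW r1
t=5 i6&i7:blt.BR or.ALU ; 2-wide
t=6 i8:or.ALU ; WAW r4
t=7 i9:mulh.MUL ; tail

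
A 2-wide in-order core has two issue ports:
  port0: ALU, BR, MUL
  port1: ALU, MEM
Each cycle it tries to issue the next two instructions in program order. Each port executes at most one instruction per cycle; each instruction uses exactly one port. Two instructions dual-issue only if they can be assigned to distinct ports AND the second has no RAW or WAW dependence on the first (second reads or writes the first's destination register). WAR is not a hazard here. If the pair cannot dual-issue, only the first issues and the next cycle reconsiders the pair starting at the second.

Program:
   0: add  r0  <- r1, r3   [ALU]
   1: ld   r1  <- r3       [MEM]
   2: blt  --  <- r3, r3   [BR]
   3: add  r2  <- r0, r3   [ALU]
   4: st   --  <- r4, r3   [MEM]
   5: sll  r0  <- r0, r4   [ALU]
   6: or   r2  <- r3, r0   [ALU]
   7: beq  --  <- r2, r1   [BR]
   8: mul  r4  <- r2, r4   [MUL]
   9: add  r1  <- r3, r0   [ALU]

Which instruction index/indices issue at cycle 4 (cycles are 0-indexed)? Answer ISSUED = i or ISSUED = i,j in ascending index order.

ISSUED = 7

#0 head=0: add.ALU/ld.MEM i0,i1 pair
#1 head=2: blt.BR/add.ALU i2,i3 pair
#2 head=4: st.MEM/sll.ALU i4,i5 pair
#3 head=6: or.ALU i6 RAW r2
#4 head=7: beq.BR i7 no-port BR/MUL
#5 head=8: mul.MUL/add.ALU i8,i9 pair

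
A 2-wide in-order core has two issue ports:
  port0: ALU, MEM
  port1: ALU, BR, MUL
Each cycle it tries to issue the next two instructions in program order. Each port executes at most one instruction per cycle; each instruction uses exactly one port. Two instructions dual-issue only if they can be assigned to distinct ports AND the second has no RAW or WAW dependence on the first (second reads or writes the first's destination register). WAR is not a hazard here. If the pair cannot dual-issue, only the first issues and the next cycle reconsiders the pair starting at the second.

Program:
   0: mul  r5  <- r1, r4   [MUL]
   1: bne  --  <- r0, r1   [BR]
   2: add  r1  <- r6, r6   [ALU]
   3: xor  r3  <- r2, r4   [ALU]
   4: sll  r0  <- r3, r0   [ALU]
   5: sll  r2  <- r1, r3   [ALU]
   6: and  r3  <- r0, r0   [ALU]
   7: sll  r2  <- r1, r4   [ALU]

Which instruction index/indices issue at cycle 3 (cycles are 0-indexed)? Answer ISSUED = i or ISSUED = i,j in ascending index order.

ISSUED = 4,5

  cy0 -> i0 (mul.MUL) no-port MUL/BR
  cy1 -> i1+i2 (bne.BR/add.ALU) pair
  cy2 -> i3 (xor.ALU) RAW r3
  cy3 -> i4+i5 (sll.ALU/sll.ALU) pair
  cy4 -> i6+i7 (and.ALU/sll.ALU) pair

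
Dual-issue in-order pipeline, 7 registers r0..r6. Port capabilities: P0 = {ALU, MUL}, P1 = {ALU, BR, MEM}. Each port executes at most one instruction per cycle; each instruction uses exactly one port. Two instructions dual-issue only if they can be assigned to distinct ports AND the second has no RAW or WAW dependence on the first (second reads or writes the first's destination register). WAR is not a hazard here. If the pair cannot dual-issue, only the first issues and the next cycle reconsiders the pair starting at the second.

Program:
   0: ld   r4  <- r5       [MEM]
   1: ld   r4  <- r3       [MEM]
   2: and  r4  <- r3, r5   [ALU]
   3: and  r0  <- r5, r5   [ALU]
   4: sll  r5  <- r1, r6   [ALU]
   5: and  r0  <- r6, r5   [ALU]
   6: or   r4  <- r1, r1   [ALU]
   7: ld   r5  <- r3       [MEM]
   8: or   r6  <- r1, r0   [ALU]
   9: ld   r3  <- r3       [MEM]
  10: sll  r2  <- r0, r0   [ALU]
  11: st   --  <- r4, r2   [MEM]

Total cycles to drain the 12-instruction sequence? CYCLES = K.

CYCLES = 8

c0: i0 ld  no-port MEM/MEM
c1: i1 ld  WAW r4
c2: i2&i3 and+and  dual
c3: i4 sll  RAW r5
c4: i5&i6 and+or  dual
c5: i7&i8 ld+or  dual
c6: i9&i10 ld+sll  dual
c7: i11 st  tail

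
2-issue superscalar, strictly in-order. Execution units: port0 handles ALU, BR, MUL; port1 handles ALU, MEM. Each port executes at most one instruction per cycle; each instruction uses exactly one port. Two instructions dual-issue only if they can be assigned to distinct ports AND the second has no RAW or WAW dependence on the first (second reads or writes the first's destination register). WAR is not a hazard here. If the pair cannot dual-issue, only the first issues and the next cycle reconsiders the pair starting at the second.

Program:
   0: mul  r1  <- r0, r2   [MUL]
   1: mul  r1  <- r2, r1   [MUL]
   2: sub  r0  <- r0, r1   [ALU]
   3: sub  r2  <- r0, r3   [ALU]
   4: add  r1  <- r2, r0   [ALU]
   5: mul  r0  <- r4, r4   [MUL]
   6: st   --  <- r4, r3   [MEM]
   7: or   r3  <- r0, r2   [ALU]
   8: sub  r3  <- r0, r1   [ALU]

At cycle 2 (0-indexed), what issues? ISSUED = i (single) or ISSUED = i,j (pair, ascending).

[0] i0  mul.MUL  -- no-port MUL/MUL
[1] i1  mul.MUL  -- RAW r1
[2] i2  sub.ALU  -- RAW r0
[3] i3  sub.ALU  -- RAW r2
[4] i4&i5  add.ALU+mul.MUL  -- 2-wide
[5] i6&i7  st.MEM+or.ALU  -- 2-wide
[6] i8  sub.ALU  -- tail

ISSUED = 2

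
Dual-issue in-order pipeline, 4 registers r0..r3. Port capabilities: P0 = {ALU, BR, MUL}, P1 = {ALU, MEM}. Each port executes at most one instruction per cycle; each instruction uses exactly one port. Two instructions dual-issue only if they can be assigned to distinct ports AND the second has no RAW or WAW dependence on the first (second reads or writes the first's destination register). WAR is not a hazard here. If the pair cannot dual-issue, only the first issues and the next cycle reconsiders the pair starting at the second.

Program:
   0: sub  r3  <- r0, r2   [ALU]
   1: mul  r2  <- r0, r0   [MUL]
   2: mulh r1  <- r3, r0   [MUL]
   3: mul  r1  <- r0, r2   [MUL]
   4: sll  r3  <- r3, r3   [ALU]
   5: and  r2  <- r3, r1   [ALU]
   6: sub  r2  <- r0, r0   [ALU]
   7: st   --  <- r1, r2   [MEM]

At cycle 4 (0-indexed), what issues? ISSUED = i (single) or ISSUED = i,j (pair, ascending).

ISSUED = 6

  cy0 -> i0/i1 (sub.ALU/mul.MUL) 2-wide
  cy1 -> i2 (mulh.MUL) no-port MUL/MUL
  cy2 -> i3/i4 (mul.MUL/sll.ALU) 2-wide
  cy3 -> i5 (and.ALU) WAW r2
  cy4 -> i6 (sub.ALU) RAW r2
  cy5 -> i7 (st.MEM) tail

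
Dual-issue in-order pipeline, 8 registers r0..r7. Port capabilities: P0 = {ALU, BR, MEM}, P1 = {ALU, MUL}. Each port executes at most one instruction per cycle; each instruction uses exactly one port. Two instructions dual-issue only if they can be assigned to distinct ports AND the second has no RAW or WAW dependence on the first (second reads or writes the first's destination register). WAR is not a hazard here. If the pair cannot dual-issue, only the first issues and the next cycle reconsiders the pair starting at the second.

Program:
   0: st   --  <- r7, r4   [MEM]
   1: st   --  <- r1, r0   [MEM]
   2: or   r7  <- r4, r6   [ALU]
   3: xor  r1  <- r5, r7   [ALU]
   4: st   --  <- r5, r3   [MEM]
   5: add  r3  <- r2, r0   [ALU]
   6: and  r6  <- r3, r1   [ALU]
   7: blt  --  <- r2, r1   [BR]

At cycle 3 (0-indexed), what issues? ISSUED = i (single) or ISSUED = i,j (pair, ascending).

#0 head=0: st i0 no-port MEM/MEM
#1 head=1: st+or i1&i2 pair
#2 head=3: xor+st i3&i4 pair
#3 head=5: add i5 RAW r3
#4 head=6: and+blt i6&i7 pair

ISSUED = 5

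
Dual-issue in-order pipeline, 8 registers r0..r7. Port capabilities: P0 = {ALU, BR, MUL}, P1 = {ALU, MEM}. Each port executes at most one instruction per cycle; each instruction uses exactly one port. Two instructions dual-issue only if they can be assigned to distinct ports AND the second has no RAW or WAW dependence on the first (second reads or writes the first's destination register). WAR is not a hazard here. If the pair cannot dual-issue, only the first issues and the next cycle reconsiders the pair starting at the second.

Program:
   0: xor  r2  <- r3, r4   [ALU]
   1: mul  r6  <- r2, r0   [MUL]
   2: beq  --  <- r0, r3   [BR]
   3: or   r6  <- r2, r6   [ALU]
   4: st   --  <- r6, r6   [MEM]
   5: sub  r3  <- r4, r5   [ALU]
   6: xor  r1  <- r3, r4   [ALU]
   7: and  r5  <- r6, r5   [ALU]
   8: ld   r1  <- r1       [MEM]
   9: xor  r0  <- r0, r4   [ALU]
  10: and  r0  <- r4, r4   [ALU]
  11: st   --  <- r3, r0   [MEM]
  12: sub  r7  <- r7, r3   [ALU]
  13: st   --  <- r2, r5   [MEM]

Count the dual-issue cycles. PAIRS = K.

c0: i0 xor.ALU  RAW r2
c1: i1 mul.MUL  no-port MUL/BR
c2: i2+i3 beq.BR/or.ALU  2-wide
c3: i4+i5 st.MEM/sub.ALU  2-wide
c4: i6+i7 xor.ALU/and.ALU  2-wide
c5: i8+i9 ld.MEM/xor.ALU  2-wide
c6: i10 and.ALU  RAW r0
c7: i11+i12 st.MEM/sub.ALU  2-wide
c8: i13 st.MEM  tail

PAIRS = 5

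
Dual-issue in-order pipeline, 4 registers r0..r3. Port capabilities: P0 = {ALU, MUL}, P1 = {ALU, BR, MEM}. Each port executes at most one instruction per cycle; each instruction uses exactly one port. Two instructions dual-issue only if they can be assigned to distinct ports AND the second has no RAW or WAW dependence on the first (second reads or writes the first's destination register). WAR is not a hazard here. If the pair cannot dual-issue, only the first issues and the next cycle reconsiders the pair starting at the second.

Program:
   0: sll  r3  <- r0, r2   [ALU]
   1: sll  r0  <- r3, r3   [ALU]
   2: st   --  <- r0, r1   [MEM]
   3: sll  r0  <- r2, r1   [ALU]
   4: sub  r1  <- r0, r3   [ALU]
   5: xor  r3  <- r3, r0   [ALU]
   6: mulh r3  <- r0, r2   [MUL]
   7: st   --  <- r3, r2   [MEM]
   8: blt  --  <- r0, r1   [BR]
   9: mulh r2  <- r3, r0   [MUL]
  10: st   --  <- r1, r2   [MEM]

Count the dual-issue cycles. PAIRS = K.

PAIRS = 3

#0 head=0: sll i0 RAW r3
#1 head=1: sll i1 RAW r0
#2 head=2: st/sll i2&i3 pair
#3 head=4: sub/xor i4&i5 pair
#4 head=6: mulh i6 RAW r3
#5 head=7: st i7 no-port MEM/BR
#6 head=8: blt/mulh i8&i9 pair
#7 head=10: st i10 tail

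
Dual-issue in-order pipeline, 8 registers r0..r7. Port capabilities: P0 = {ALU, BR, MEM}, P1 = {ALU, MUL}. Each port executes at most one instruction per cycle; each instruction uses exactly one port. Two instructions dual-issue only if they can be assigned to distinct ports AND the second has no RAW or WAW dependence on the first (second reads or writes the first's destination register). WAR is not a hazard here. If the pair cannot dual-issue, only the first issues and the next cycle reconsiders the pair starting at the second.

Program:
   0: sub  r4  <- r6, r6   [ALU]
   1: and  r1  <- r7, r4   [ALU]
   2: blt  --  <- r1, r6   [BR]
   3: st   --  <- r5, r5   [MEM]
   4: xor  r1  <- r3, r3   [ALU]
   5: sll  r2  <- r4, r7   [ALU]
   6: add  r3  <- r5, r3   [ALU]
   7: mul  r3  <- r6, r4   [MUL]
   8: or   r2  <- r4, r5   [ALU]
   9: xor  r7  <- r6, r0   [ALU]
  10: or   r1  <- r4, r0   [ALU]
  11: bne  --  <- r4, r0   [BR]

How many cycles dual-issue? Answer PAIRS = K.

PAIRS = 4

#0 head=0: sub.ALU i0 RAW r4
#1 head=1: and.ALU i1 RAW r1
#2 head=2: blt.BR i2 no-port BR/MEM
#3 head=3: st.MEM xor.ALU i3&i4 pair
#4 head=5: sll.ALU add.ALU i5&i6 pair
#5 head=7: mul.MUL or.ALU i7&i8 pair
#6 head=9: xor.ALU or.ALU i9&i10 pair
#7 head=11: bne.BR i11 tail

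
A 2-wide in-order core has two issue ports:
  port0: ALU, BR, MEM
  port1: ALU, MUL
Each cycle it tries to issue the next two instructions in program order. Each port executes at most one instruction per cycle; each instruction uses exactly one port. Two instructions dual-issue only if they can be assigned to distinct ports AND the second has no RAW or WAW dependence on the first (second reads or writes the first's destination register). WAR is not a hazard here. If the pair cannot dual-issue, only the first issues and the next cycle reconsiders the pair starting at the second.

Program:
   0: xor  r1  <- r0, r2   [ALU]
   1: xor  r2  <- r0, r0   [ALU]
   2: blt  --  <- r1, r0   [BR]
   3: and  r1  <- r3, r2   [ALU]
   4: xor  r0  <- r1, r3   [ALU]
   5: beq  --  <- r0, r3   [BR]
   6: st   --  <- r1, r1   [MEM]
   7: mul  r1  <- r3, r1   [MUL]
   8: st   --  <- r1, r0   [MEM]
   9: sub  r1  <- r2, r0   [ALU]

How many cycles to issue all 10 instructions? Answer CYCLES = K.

t=0 i0&i1:xor.ALU+xor.ALU ; dual
t=1 i2&i3:blt.BR+and.ALU ; dual
t=2 i4:xor.ALU ; RAW r0
t=3 i5:beq.BR ; no-port BR/MEM
t=4 i6&i7:st.MEM+mul.MUL ; dual
t=5 i8&i9:st.MEM+sub.ALU ; dual

CYCLES = 6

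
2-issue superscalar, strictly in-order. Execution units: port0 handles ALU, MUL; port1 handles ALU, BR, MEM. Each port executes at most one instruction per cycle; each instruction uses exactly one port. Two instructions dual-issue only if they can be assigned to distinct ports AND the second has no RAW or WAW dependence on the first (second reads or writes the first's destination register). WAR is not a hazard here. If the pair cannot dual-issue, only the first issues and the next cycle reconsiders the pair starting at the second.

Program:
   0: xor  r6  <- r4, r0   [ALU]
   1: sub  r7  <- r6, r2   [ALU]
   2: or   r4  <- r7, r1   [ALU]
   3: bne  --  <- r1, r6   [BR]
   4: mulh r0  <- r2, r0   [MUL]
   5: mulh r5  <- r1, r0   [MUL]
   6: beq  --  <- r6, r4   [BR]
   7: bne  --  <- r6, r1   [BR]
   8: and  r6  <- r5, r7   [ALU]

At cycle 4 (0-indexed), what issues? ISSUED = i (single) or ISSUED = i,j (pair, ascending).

0. xor.ALU @i0  | RAW r6
1. sub.ALU @i1  | RAW r7
2. or.ALU+bne.BR @i2,i3  | pair
3. mulh.MUL @i4  | no-port MUL/MUL
4. mulh.MUL+beq.BR @i5,i6  | pair
5. bne.BR+and.ALU @i7,i8  | pair

ISSUED = 5,6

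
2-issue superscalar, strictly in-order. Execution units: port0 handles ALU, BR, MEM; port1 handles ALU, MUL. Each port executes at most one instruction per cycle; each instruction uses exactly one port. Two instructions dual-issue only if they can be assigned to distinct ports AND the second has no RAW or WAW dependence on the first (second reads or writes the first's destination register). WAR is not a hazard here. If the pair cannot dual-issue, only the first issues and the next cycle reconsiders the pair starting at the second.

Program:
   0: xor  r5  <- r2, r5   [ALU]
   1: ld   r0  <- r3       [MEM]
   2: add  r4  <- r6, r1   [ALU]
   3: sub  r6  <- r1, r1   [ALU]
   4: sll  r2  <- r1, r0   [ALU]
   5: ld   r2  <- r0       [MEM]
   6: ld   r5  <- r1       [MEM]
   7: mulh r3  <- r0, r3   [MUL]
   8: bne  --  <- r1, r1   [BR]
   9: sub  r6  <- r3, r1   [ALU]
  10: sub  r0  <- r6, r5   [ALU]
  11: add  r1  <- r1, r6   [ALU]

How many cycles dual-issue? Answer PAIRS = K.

c0: i0/i1 xor;ld  pair
c1: i2/i3 add;sub  pair
c2: i4 sll  WAW r2
c3: i5 ld  no-port MEM/MEM
c4: i6/i7 ld;mulh  pair
c5: i8/i9 bne;sub  pair
c6: i10/i11 sub;add  pair

PAIRS = 5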